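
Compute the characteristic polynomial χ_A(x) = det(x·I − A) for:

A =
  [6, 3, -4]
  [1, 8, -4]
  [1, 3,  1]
x^3 - 15*x^2 + 75*x - 125

Expanding det(x·I − A) (e.g. by cofactor expansion or by noting that A is similar to its Jordan form J, which has the same characteristic polynomial as A) gives
  χ_A(x) = x^3 - 15*x^2 + 75*x - 125
which factors as (x - 5)^3. The eigenvalues (with algebraic multiplicities) are λ = 5 with multiplicity 3.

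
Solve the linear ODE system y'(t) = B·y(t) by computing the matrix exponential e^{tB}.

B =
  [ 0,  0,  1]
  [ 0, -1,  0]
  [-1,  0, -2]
e^{tB} =
  [t*exp(-t) + exp(-t), 0, t*exp(-t)]
  [0, exp(-t), 0]
  [-t*exp(-t), 0, -t*exp(-t) + exp(-t)]

Strategy: write B = P · J · P⁻¹ where J is a Jordan canonical form, so e^{tB} = P · e^{tJ} · P⁻¹, and e^{tJ} can be computed block-by-block.

B has Jordan form
J =
  [-1,  1,  0]
  [ 0, -1,  0]
  [ 0,  0, -1]
(up to reordering of blocks).

Per-block formulas:
  For a 1×1 block at λ = -1: exp(t · [-1]) = [e^(-1t)].
  For a 2×2 Jordan block J_2(-1): exp(t · J_2(-1)) = e^(-1t)·(I + t·N), where N is the 2×2 nilpotent shift.

After assembling e^{tJ} and conjugating by P, we get:

e^{tB} =
  [t*exp(-t) + exp(-t), 0, t*exp(-t)]
  [0, exp(-t), 0]
  [-t*exp(-t), 0, -t*exp(-t) + exp(-t)]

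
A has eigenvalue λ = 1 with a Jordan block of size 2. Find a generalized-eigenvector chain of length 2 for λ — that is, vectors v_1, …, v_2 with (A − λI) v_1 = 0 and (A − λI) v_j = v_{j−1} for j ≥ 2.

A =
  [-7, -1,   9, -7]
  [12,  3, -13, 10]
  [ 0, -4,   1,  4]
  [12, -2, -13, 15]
A Jordan chain for λ = 1 of length 2:
v_1 = (1, -1, 0, -1)ᵀ
v_2 = (1, 0, 1, 0)ᵀ

Let N = A − (1)·I. We want v_2 with N^2 v_2 = 0 but N^1 v_2 ≠ 0; then v_{j-1} := N · v_j for j = 2, …, 2.

Pick v_2 = (1, 0, 1, 0)ᵀ.
Then v_1 = N · v_2 = (1, -1, 0, -1)ᵀ.

Sanity check: (A − (1)·I) v_1 = (0, 0, 0, 0)ᵀ = 0. ✓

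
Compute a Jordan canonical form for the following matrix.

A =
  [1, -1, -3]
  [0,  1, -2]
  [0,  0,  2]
J_2(1) ⊕ J_1(2)

The characteristic polynomial is
  det(x·I − A) = x^3 - 4*x^2 + 5*x - 2 = (x - 2)*(x - 1)^2

Eigenvalues and multiplicities (the geometric multiplicity of λ is n − rank(A − λI), which equals the number of Jordan blocks for λ):
  λ = 1: algebraic multiplicity = 2, geometric multiplicity = 1
  λ = 2: algebraic multiplicity = 1, geometric multiplicity = 1

Determining the block sizes for each eigenvalue:
  λ = 1: one block (gm = 1), so the single block has size am = 2 → block sizes [2]
  λ = 2: one block (gm = 1), so the single block has size am = 1 → block sizes [1]

Assembling the blocks gives a Jordan form
J =
  [1, 1, 0]
  [0, 1, 0]
  [0, 0, 2]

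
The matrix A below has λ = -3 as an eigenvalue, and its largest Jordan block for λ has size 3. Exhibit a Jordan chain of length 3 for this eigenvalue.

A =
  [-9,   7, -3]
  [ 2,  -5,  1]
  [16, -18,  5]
A Jordan chain for λ = -3 of length 3:
v_1 = (2, 0, -4)ᵀ
v_2 = (-6, 2, 16)ᵀ
v_3 = (1, 0, 0)ᵀ

Let N = A − (-3)·I. We want v_3 with N^3 v_3 = 0 but N^2 v_3 ≠ 0; then v_{j-1} := N · v_j for j = 3, …, 2.

Pick v_3 = (1, 0, 0)ᵀ.
Then v_2 = N · v_3 = (-6, 2, 16)ᵀ.
Then v_1 = N · v_2 = (2, 0, -4)ᵀ.

Sanity check: (A − (-3)·I) v_1 = (0, 0, 0)ᵀ = 0. ✓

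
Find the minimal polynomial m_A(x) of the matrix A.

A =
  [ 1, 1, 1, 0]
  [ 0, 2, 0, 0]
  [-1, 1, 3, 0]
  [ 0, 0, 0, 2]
x^2 - 4*x + 4

The characteristic polynomial is χ_A(x) = (x - 2)^4, so the eigenvalues are known. The minimal polynomial is
  m_A(x) = Π_λ (x − λ)^{k_λ}
where k_λ is the size of the *largest* Jordan block for λ (equivalently, the smallest k with (A − λI)^k v = 0 for every generalised eigenvector v of λ).

  λ = 2: largest Jordan block has size 2, contributing (x − 2)^2

So m_A(x) = (x - 2)^2 = x^2 - 4*x + 4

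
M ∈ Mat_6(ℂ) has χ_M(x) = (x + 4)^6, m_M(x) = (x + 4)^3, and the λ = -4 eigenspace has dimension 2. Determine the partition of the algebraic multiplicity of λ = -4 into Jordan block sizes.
Block sizes for λ = -4: [3, 3]

Step 1 — from the characteristic polynomial, algebraic multiplicity of λ = -4 is 6. From dim ker(M − (-4)·I) = 2, there are exactly 2 Jordan blocks for λ = -4.
Step 2 — from the minimal polynomial, the factor (x + 4)^3 tells us the largest block for λ = -4 has size 3.
Step 3 — with total size 6, 2 blocks, and largest block 3, the block sizes (in nonincreasing order) are [3, 3].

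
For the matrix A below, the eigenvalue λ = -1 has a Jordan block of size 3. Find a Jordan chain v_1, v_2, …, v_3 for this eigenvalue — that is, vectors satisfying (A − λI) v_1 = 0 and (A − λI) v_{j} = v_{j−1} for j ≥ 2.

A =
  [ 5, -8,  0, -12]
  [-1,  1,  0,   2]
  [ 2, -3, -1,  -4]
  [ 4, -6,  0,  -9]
A Jordan chain for λ = -1 of length 3:
v_1 = (-4, 0, -1, -2)ᵀ
v_2 = (6, -1, 2, 4)ᵀ
v_3 = (1, 0, 0, 0)ᵀ

Let N = A − (-1)·I. We want v_3 with N^3 v_3 = 0 but N^2 v_3 ≠ 0; then v_{j-1} := N · v_j for j = 3, …, 2.

Pick v_3 = (1, 0, 0, 0)ᵀ.
Then v_2 = N · v_3 = (6, -1, 2, 4)ᵀ.
Then v_1 = N · v_2 = (-4, 0, -1, -2)ᵀ.

Sanity check: (A − (-1)·I) v_1 = (0, 0, 0, 0)ᵀ = 0. ✓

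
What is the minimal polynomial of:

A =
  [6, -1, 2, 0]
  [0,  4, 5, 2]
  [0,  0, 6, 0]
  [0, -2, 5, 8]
x^3 - 18*x^2 + 108*x - 216

The characteristic polynomial is χ_A(x) = (x - 6)^4, so the eigenvalues are known. The minimal polynomial is
  m_A(x) = Π_λ (x − λ)^{k_λ}
where k_λ is the size of the *largest* Jordan block for λ (equivalently, the smallest k with (A − λI)^k v = 0 for every generalised eigenvector v of λ).

  λ = 6: largest Jordan block has size 3, contributing (x − 6)^3

So m_A(x) = (x - 6)^3 = x^3 - 18*x^2 + 108*x - 216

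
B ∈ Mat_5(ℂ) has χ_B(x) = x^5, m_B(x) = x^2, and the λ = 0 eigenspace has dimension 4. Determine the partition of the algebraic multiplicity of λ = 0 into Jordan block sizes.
Block sizes for λ = 0: [2, 1, 1, 1]

Step 1 — from the characteristic polynomial, algebraic multiplicity of λ = 0 is 5. From dim ker(B − (0)·I) = 4, there are exactly 4 Jordan blocks for λ = 0.
Step 2 — from the minimal polynomial, the factor (x − 0)^2 tells us the largest block for λ = 0 has size 2.
Step 3 — with total size 5, 4 blocks, and largest block 2, the block sizes (in nonincreasing order) are [2, 1, 1, 1].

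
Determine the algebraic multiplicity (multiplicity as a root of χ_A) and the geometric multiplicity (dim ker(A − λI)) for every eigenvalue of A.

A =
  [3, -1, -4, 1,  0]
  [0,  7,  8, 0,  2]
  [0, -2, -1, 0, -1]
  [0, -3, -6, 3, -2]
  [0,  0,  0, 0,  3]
λ = 3: alg = 5, geom = 2

Step 1 — factor the characteristic polynomial to read off the algebraic multiplicities:
  χ_A(x) = (x - 3)^5

Step 2 — compute geometric multiplicities via the rank-nullity identity g(λ) = n − rank(A − λI):
  rank(A − (3)·I) = 3, so dim ker(A − (3)·I) = n − 3 = 2

Summary:
  λ = 3: algebraic multiplicity = 5, geometric multiplicity = 2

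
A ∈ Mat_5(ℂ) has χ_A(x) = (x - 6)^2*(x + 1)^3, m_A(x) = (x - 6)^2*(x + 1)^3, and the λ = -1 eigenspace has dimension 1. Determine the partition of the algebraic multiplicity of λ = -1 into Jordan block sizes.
Block sizes for λ = -1: [3]

Step 1 — from the characteristic polynomial, algebraic multiplicity of λ = -1 is 3. From dim ker(A − (-1)·I) = 1, there are exactly 1 Jordan blocks for λ = -1.
Step 2 — from the minimal polynomial, the factor (x + 1)^3 tells us the largest block for λ = -1 has size 3.
Step 3 — with total size 3, 1 blocks, and largest block 3, the block sizes (in nonincreasing order) are [3].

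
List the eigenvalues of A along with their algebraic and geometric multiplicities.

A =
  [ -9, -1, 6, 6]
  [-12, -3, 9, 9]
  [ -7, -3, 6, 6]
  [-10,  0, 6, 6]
λ = 0: alg = 4, geom = 2

Step 1 — factor the characteristic polynomial to read off the algebraic multiplicities:
  χ_A(x) = x^4

Step 2 — compute geometric multiplicities via the rank-nullity identity g(λ) = n − rank(A − λI):
  rank(A − (0)·I) = 2, so dim ker(A − (0)·I) = n − 2 = 2

Summary:
  λ = 0: algebraic multiplicity = 4, geometric multiplicity = 2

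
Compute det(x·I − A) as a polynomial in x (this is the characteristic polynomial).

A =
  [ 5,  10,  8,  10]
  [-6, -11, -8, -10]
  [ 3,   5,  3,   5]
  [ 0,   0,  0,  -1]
x^4 + 4*x^3 + 6*x^2 + 4*x + 1

Expanding det(x·I − A) (e.g. by cofactor expansion or by noting that A is similar to its Jordan form J, which has the same characteristic polynomial as A) gives
  χ_A(x) = x^4 + 4*x^3 + 6*x^2 + 4*x + 1
which factors as (x + 1)^4. The eigenvalues (with algebraic multiplicities) are λ = -1 with multiplicity 4.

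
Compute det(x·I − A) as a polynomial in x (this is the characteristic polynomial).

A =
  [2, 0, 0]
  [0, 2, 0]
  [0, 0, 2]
x^3 - 6*x^2 + 12*x - 8

Expanding det(x·I − A) (e.g. by cofactor expansion or by noting that A is similar to its Jordan form J, which has the same characteristic polynomial as A) gives
  χ_A(x) = x^3 - 6*x^2 + 12*x - 8
which factors as (x - 2)^3. The eigenvalues (with algebraic multiplicities) are λ = 2 with multiplicity 3.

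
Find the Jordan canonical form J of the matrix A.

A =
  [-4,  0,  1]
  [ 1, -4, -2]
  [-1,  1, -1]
J_3(-3)

The characteristic polynomial is
  det(x·I − A) = x^3 + 9*x^2 + 27*x + 27 = (x + 3)^3

Eigenvalues and multiplicities (the geometric multiplicity of λ is n − rank(A − λI), which equals the number of Jordan blocks for λ):
  λ = -3: algebraic multiplicity = 3, geometric multiplicity = 1

Determining the block sizes for each eigenvalue:
  λ = -3: one block (gm = 1), so the single block has size am = 3 → block sizes [3]

Assembling the blocks gives a Jordan form
J =
  [-3,  1,  0]
  [ 0, -3,  1]
  [ 0,  0, -3]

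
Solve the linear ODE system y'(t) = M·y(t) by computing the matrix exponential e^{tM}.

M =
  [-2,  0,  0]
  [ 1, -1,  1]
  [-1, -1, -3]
e^{tM} =
  [exp(-2*t), 0, 0]
  [t*exp(-2*t), t*exp(-2*t) + exp(-2*t), t*exp(-2*t)]
  [-t*exp(-2*t), -t*exp(-2*t), -t*exp(-2*t) + exp(-2*t)]

Strategy: write M = P · J · P⁻¹ where J is a Jordan canonical form, so e^{tM} = P · e^{tJ} · P⁻¹, and e^{tJ} can be computed block-by-block.

M has Jordan form
J =
  [-2,  1,  0]
  [ 0, -2,  0]
  [ 0,  0, -2]
(up to reordering of blocks).

Per-block formulas:
  For a 1×1 block at λ = -2: exp(t · [-2]) = [e^(-2t)].
  For a 2×2 Jordan block J_2(-2): exp(t · J_2(-2)) = e^(-2t)·(I + t·N), where N is the 2×2 nilpotent shift.

After assembling e^{tJ} and conjugating by P, we get:

e^{tM} =
  [exp(-2*t), 0, 0]
  [t*exp(-2*t), t*exp(-2*t) + exp(-2*t), t*exp(-2*t)]
  [-t*exp(-2*t), -t*exp(-2*t), -t*exp(-2*t) + exp(-2*t)]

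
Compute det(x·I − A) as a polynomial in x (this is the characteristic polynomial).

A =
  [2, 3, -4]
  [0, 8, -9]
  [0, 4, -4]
x^3 - 6*x^2 + 12*x - 8

Expanding det(x·I − A) (e.g. by cofactor expansion or by noting that A is similar to its Jordan form J, which has the same characteristic polynomial as A) gives
  χ_A(x) = x^3 - 6*x^2 + 12*x - 8
which factors as (x - 2)^3. The eigenvalues (with algebraic multiplicities) are λ = 2 with multiplicity 3.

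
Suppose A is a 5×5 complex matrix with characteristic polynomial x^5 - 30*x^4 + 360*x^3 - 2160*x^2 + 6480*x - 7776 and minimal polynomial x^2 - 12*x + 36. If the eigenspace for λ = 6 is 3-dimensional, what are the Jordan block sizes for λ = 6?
Block sizes for λ = 6: [2, 2, 1]

Step 1 — from the characteristic polynomial, algebraic multiplicity of λ = 6 is 5. From dim ker(A − (6)·I) = 3, there are exactly 3 Jordan blocks for λ = 6.
Step 2 — from the minimal polynomial, the factor (x − 6)^2 tells us the largest block for λ = 6 has size 2.
Step 3 — with total size 5, 3 blocks, and largest block 2, the block sizes (in nonincreasing order) are [2, 2, 1].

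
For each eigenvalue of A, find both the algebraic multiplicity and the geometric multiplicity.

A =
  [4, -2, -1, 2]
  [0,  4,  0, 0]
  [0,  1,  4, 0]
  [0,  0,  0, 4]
λ = 4: alg = 4, geom = 2

Step 1 — factor the characteristic polynomial to read off the algebraic multiplicities:
  χ_A(x) = (x - 4)^4

Step 2 — compute geometric multiplicities via the rank-nullity identity g(λ) = n − rank(A − λI):
  rank(A − (4)·I) = 2, so dim ker(A − (4)·I) = n − 2 = 2

Summary:
  λ = 4: algebraic multiplicity = 4, geometric multiplicity = 2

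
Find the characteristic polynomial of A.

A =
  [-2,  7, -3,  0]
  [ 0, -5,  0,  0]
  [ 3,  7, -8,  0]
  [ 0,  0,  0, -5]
x^4 + 20*x^3 + 150*x^2 + 500*x + 625

Expanding det(x·I − A) (e.g. by cofactor expansion or by noting that A is similar to its Jordan form J, which has the same characteristic polynomial as A) gives
  χ_A(x) = x^4 + 20*x^3 + 150*x^2 + 500*x + 625
which factors as (x + 5)^4. The eigenvalues (with algebraic multiplicities) are λ = -5 with multiplicity 4.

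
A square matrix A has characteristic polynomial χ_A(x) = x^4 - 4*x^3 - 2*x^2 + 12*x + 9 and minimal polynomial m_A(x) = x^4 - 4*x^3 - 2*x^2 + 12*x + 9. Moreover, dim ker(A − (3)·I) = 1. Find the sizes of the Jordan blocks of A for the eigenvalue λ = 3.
Block sizes for λ = 3: [2]

Step 1 — from the characteristic polynomial, algebraic multiplicity of λ = 3 is 2. From dim ker(A − (3)·I) = 1, there are exactly 1 Jordan blocks for λ = 3.
Step 2 — from the minimal polynomial, the factor (x − 3)^2 tells us the largest block for λ = 3 has size 2.
Step 3 — with total size 2, 1 blocks, and largest block 2, the block sizes (in nonincreasing order) are [2].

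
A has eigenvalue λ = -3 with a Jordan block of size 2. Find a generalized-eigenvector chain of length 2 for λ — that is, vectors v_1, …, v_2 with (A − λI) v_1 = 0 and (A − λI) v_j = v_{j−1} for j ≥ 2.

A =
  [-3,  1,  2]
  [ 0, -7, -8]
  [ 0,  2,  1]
A Jordan chain for λ = -3 of length 2:
v_1 = (1, -4, 2)ᵀ
v_2 = (0, 1, 0)ᵀ

Let N = A − (-3)·I. We want v_2 with N^2 v_2 = 0 but N^1 v_2 ≠ 0; then v_{j-1} := N · v_j for j = 2, …, 2.

Pick v_2 = (0, 1, 0)ᵀ.
Then v_1 = N · v_2 = (1, -4, 2)ᵀ.

Sanity check: (A − (-3)·I) v_1 = (0, 0, 0)ᵀ = 0. ✓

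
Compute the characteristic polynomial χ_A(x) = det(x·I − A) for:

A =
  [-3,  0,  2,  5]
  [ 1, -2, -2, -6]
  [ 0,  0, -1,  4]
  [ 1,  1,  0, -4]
x^4 + 10*x^3 + 36*x^2 + 54*x + 27

Expanding det(x·I − A) (e.g. by cofactor expansion or by noting that A is similar to its Jordan form J, which has the same characteristic polynomial as A) gives
  χ_A(x) = x^4 + 10*x^3 + 36*x^2 + 54*x + 27
which factors as (x + 1)*(x + 3)^3. The eigenvalues (with algebraic multiplicities) are λ = -3 with multiplicity 3, λ = -1 with multiplicity 1.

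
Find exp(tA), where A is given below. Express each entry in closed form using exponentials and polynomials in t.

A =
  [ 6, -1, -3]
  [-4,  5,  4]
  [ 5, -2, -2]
e^{tA} =
  [-t^2*exp(3*t) + 3*t*exp(3*t) + exp(3*t), t^2*exp(3*t)/2 - t*exp(3*t), t^2*exp(3*t) - 3*t*exp(3*t)]
  [-4*t*exp(3*t), 2*t*exp(3*t) + exp(3*t), 4*t*exp(3*t)]
  [-t^2*exp(3*t) + 5*t*exp(3*t), t^2*exp(3*t)/2 - 2*t*exp(3*t), t^2*exp(3*t) - 5*t*exp(3*t) + exp(3*t)]

Strategy: write A = P · J · P⁻¹ where J is a Jordan canonical form, so e^{tA} = P · e^{tJ} · P⁻¹, and e^{tJ} can be computed block-by-block.

A has Jordan form
J =
  [3, 1, 0]
  [0, 3, 1]
  [0, 0, 3]
(up to reordering of blocks).

Per-block formulas:
  For a 3×3 Jordan block J_3(3): exp(t · J_3(3)) = e^(3t)·(I + t·N + (t^2/2)·N^2), where N is the 3×3 nilpotent shift.

After assembling e^{tJ} and conjugating by P, we get:

e^{tA} =
  [-t^2*exp(3*t) + 3*t*exp(3*t) + exp(3*t), t^2*exp(3*t)/2 - t*exp(3*t), t^2*exp(3*t) - 3*t*exp(3*t)]
  [-4*t*exp(3*t), 2*t*exp(3*t) + exp(3*t), 4*t*exp(3*t)]
  [-t^2*exp(3*t) + 5*t*exp(3*t), t^2*exp(3*t)/2 - 2*t*exp(3*t), t^2*exp(3*t) - 5*t*exp(3*t) + exp(3*t)]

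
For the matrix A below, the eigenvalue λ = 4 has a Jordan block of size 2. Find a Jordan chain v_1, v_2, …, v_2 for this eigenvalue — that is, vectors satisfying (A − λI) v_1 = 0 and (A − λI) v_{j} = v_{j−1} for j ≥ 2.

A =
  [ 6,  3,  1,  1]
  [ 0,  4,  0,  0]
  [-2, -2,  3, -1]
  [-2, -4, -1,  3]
A Jordan chain for λ = 4 of length 2:
v_1 = (2, 0, -2, -2)ᵀ
v_2 = (1, 0, 0, 0)ᵀ

Let N = A − (4)·I. We want v_2 with N^2 v_2 = 0 but N^1 v_2 ≠ 0; then v_{j-1} := N · v_j for j = 2, …, 2.

Pick v_2 = (1, 0, 0, 0)ᵀ.
Then v_1 = N · v_2 = (2, 0, -2, -2)ᵀ.

Sanity check: (A − (4)·I) v_1 = (0, 0, 0, 0)ᵀ = 0. ✓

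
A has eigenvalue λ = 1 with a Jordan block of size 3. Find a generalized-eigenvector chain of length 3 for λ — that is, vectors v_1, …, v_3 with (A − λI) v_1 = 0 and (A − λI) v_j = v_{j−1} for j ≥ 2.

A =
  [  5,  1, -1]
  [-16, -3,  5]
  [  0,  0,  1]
A Jordan chain for λ = 1 of length 3:
v_1 = (1, -4, 0)ᵀ
v_2 = (-1, 5, 0)ᵀ
v_3 = (0, 0, 1)ᵀ

Let N = A − (1)·I. We want v_3 with N^3 v_3 = 0 but N^2 v_3 ≠ 0; then v_{j-1} := N · v_j for j = 3, …, 2.

Pick v_3 = (0, 0, 1)ᵀ.
Then v_2 = N · v_3 = (-1, 5, 0)ᵀ.
Then v_1 = N · v_2 = (1, -4, 0)ᵀ.

Sanity check: (A − (1)·I) v_1 = (0, 0, 0)ᵀ = 0. ✓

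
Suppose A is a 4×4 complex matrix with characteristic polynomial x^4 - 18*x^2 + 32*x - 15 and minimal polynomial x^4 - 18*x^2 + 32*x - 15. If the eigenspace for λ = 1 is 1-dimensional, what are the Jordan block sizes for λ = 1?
Block sizes for λ = 1: [2]

Step 1 — from the characteristic polynomial, algebraic multiplicity of λ = 1 is 2. From dim ker(A − (1)·I) = 1, there are exactly 1 Jordan blocks for λ = 1.
Step 2 — from the minimal polynomial, the factor (x − 1)^2 tells us the largest block for λ = 1 has size 2.
Step 3 — with total size 2, 1 blocks, and largest block 2, the block sizes (in nonincreasing order) are [2].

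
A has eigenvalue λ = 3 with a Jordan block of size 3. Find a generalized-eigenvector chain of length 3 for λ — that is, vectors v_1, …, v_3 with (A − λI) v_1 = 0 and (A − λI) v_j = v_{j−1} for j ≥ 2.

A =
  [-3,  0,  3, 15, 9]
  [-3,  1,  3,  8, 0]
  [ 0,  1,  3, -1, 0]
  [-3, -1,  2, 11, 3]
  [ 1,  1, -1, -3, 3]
A Jordan chain for λ = 3 of length 3:
v_1 = (-3, -1, -1, -1, 0)ᵀ
v_2 = (0, -2, 1, -1, 1)ᵀ
v_3 = (0, 1, 0, 0, 0)ᵀ

Let N = A − (3)·I. We want v_3 with N^3 v_3 = 0 but N^2 v_3 ≠ 0; then v_{j-1} := N · v_j for j = 3, …, 2.

Pick v_3 = (0, 1, 0, 0, 0)ᵀ.
Then v_2 = N · v_3 = (0, -2, 1, -1, 1)ᵀ.
Then v_1 = N · v_2 = (-3, -1, -1, -1, 0)ᵀ.

Sanity check: (A − (3)·I) v_1 = (0, 0, 0, 0, 0)ᵀ = 0. ✓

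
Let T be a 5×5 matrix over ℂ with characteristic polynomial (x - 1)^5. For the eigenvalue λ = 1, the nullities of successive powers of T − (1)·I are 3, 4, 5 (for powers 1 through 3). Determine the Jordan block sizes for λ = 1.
Block sizes for λ = 1: [3, 1, 1]

From the dimensions of kernels of powers, the number of Jordan blocks of size at least j is d_j − d_{j−1} where d_j = dim ker(N^j) (with d_0 = 0). Computing the differences gives [3, 1, 1].
The number of blocks of size exactly k is (#blocks of size ≥ k) − (#blocks of size ≥ k + 1), so the partition is: 2 block(s) of size 1, 1 block(s) of size 3.
In nonincreasing order the block sizes are [3, 1, 1].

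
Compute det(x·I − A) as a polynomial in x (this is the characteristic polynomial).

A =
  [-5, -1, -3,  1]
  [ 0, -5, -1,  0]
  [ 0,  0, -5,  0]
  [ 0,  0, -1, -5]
x^4 + 20*x^3 + 150*x^2 + 500*x + 625

Expanding det(x·I − A) (e.g. by cofactor expansion or by noting that A is similar to its Jordan form J, which has the same characteristic polynomial as A) gives
  χ_A(x) = x^4 + 20*x^3 + 150*x^2 + 500*x + 625
which factors as (x + 5)^4. The eigenvalues (with algebraic multiplicities) are λ = -5 with multiplicity 4.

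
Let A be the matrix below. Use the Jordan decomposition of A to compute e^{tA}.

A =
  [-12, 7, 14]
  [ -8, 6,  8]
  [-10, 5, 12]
e^{tA} =
  [-14*t*exp(2*t) + exp(2*t), 7*t*exp(2*t), 14*t*exp(2*t)]
  [-8*t*exp(2*t), 4*t*exp(2*t) + exp(2*t), 8*t*exp(2*t)]
  [-10*t*exp(2*t), 5*t*exp(2*t), 10*t*exp(2*t) + exp(2*t)]

Strategy: write A = P · J · P⁻¹ where J is a Jordan canonical form, so e^{tA} = P · e^{tJ} · P⁻¹, and e^{tJ} can be computed block-by-block.

A has Jordan form
J =
  [2, 1, 0]
  [0, 2, 0]
  [0, 0, 2]
(up to reordering of blocks).

Per-block formulas:
  For a 1×1 block at λ = 2: exp(t · [2]) = [e^(2t)].
  For a 2×2 Jordan block J_2(2): exp(t · J_2(2)) = e^(2t)·(I + t·N), where N is the 2×2 nilpotent shift.

After assembling e^{tJ} and conjugating by P, we get:

e^{tA} =
  [-14*t*exp(2*t) + exp(2*t), 7*t*exp(2*t), 14*t*exp(2*t)]
  [-8*t*exp(2*t), 4*t*exp(2*t) + exp(2*t), 8*t*exp(2*t)]
  [-10*t*exp(2*t), 5*t*exp(2*t), 10*t*exp(2*t) + exp(2*t)]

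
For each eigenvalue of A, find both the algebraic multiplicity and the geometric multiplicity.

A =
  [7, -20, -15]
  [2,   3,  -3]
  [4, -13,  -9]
λ = -3: alg = 1, geom = 1; λ = 2: alg = 2, geom = 1

Step 1 — factor the characteristic polynomial to read off the algebraic multiplicities:
  χ_A(x) = (x - 2)^2*(x + 3)

Step 2 — compute geometric multiplicities via the rank-nullity identity g(λ) = n − rank(A − λI):
  rank(A − (-3)·I) = 2, so dim ker(A − (-3)·I) = n − 2 = 1
  rank(A − (2)·I) = 2, so dim ker(A − (2)·I) = n − 2 = 1

Summary:
  λ = -3: algebraic multiplicity = 1, geometric multiplicity = 1
  λ = 2: algebraic multiplicity = 2, geometric multiplicity = 1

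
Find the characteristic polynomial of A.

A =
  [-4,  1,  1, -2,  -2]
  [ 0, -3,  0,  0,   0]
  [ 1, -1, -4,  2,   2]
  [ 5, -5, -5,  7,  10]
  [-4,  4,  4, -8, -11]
x^5 + 15*x^4 + 90*x^3 + 270*x^2 + 405*x + 243

Expanding det(x·I − A) (e.g. by cofactor expansion or by noting that A is similar to its Jordan form J, which has the same characteristic polynomial as A) gives
  χ_A(x) = x^5 + 15*x^4 + 90*x^3 + 270*x^2 + 405*x + 243
which factors as (x + 3)^5. The eigenvalues (with algebraic multiplicities) are λ = -3 with multiplicity 5.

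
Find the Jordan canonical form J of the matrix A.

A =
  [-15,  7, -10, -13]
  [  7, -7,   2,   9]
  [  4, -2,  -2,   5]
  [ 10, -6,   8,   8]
J_2(-4) ⊕ J_2(-4)

The characteristic polynomial is
  det(x·I − A) = x^4 + 16*x^3 + 96*x^2 + 256*x + 256 = (x + 4)^4

Eigenvalues and multiplicities (the geometric multiplicity of λ is n − rank(A − λI), which equals the number of Jordan blocks for λ):
  λ = -4: algebraic multiplicity = 4, geometric multiplicity = 2

Determining the block sizes for each eigenvalue:
  λ = -4: with am = 4 and gm = 2, the partition is not yet determined (e.g. several partitions of 4 into 2 parts exist). Let N = A − (-4)·I. Computing rank(N^1) = 2, rank(N^2) = 0; the number of blocks of size ≥ j is rank(N^{j−1}) − rank(N^j), giving [2, 2]. So we have 2 block(s) of size 2 → block sizes [2, 2]

Assembling the blocks gives a Jordan form
J =
  [-4,  1,  0,  0]
  [ 0, -4,  0,  0]
  [ 0,  0, -4,  1]
  [ 0,  0,  0, -4]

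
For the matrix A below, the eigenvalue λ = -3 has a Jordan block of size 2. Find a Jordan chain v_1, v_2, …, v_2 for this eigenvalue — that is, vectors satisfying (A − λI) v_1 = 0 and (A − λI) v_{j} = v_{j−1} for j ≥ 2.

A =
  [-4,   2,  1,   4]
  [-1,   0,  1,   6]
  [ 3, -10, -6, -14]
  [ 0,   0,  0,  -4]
A Jordan chain for λ = -3 of length 2:
v_1 = (-1, 0, -1, 0)ᵀ
v_2 = (3, 1, 0, 0)ᵀ

Let N = A − (-3)·I. We want v_2 with N^2 v_2 = 0 but N^1 v_2 ≠ 0; then v_{j-1} := N · v_j for j = 2, …, 2.

Pick v_2 = (3, 1, 0, 0)ᵀ.
Then v_1 = N · v_2 = (-1, 0, -1, 0)ᵀ.

Sanity check: (A − (-3)·I) v_1 = (0, 0, 0, 0)ᵀ = 0. ✓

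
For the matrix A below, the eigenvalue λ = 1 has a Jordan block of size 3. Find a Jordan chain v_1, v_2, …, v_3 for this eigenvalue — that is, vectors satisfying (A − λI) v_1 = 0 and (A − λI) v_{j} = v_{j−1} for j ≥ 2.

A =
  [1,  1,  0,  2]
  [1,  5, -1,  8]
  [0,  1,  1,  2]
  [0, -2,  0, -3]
A Jordan chain for λ = 1 of length 3:
v_1 = (1, 4, 1, -2)ᵀ
v_2 = (0, 1, 0, 0)ᵀ
v_3 = (1, 0, 0, 0)ᵀ

Let N = A − (1)·I. We want v_3 with N^3 v_3 = 0 but N^2 v_3 ≠ 0; then v_{j-1} := N · v_j for j = 3, …, 2.

Pick v_3 = (1, 0, 0, 0)ᵀ.
Then v_2 = N · v_3 = (0, 1, 0, 0)ᵀ.
Then v_1 = N · v_2 = (1, 4, 1, -2)ᵀ.

Sanity check: (A − (1)·I) v_1 = (0, 0, 0, 0)ᵀ = 0. ✓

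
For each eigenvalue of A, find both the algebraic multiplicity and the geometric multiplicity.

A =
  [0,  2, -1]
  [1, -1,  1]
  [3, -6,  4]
λ = 1: alg = 3, geom = 2

Step 1 — factor the characteristic polynomial to read off the algebraic multiplicities:
  χ_A(x) = (x - 1)^3

Step 2 — compute geometric multiplicities via the rank-nullity identity g(λ) = n − rank(A − λI):
  rank(A − (1)·I) = 1, so dim ker(A − (1)·I) = n − 1 = 2

Summary:
  λ = 1: algebraic multiplicity = 3, geometric multiplicity = 2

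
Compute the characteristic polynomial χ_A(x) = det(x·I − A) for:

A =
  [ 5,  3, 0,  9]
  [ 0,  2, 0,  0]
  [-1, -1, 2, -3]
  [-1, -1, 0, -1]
x^4 - 8*x^3 + 24*x^2 - 32*x + 16

Expanding det(x·I − A) (e.g. by cofactor expansion or by noting that A is similar to its Jordan form J, which has the same characteristic polynomial as A) gives
  χ_A(x) = x^4 - 8*x^3 + 24*x^2 - 32*x + 16
which factors as (x - 2)^4. The eigenvalues (with algebraic multiplicities) are λ = 2 with multiplicity 4.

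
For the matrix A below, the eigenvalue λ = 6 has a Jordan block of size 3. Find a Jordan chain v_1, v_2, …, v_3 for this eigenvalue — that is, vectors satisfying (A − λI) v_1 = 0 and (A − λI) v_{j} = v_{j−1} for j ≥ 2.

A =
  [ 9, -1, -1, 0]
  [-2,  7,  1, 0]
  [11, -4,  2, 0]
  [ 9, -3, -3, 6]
A Jordan chain for λ = 6 of length 3:
v_1 = (0, 3, -3, 0)ᵀ
v_2 = (3, -2, 11, 9)ᵀ
v_3 = (1, 0, 0, 0)ᵀ

Let N = A − (6)·I. We want v_3 with N^3 v_3 = 0 but N^2 v_3 ≠ 0; then v_{j-1} := N · v_j for j = 3, …, 2.

Pick v_3 = (1, 0, 0, 0)ᵀ.
Then v_2 = N · v_3 = (3, -2, 11, 9)ᵀ.
Then v_1 = N · v_2 = (0, 3, -3, 0)ᵀ.

Sanity check: (A − (6)·I) v_1 = (0, 0, 0, 0)ᵀ = 0. ✓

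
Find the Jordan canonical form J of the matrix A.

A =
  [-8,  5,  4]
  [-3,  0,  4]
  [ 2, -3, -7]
J_3(-5)

The characteristic polynomial is
  det(x·I − A) = x^3 + 15*x^2 + 75*x + 125 = (x + 5)^3

Eigenvalues and multiplicities (the geometric multiplicity of λ is n − rank(A − λI), which equals the number of Jordan blocks for λ):
  λ = -5: algebraic multiplicity = 3, geometric multiplicity = 1

Determining the block sizes for each eigenvalue:
  λ = -5: one block (gm = 1), so the single block has size am = 3 → block sizes [3]

Assembling the blocks gives a Jordan form
J =
  [-5,  1,  0]
  [ 0, -5,  1]
  [ 0,  0, -5]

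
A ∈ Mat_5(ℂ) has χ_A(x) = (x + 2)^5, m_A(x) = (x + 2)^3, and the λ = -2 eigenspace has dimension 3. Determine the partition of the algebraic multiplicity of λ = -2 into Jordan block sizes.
Block sizes for λ = -2: [3, 1, 1]

Step 1 — from the characteristic polynomial, algebraic multiplicity of λ = -2 is 5. From dim ker(A − (-2)·I) = 3, there are exactly 3 Jordan blocks for λ = -2.
Step 2 — from the minimal polynomial, the factor (x + 2)^3 tells us the largest block for λ = -2 has size 3.
Step 3 — with total size 5, 3 blocks, and largest block 3, the block sizes (in nonincreasing order) are [3, 1, 1].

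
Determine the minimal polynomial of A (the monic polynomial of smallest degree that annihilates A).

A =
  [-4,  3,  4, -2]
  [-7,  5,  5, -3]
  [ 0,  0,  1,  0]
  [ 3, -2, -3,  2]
x^3 - 3*x^2 + 3*x - 1

The characteristic polynomial is χ_A(x) = (x - 1)^4, so the eigenvalues are known. The minimal polynomial is
  m_A(x) = Π_λ (x − λ)^{k_λ}
where k_λ is the size of the *largest* Jordan block for λ (equivalently, the smallest k with (A − λI)^k v = 0 for every generalised eigenvector v of λ).

  λ = 1: largest Jordan block has size 3, contributing (x − 1)^3

So m_A(x) = (x - 1)^3 = x^3 - 3*x^2 + 3*x - 1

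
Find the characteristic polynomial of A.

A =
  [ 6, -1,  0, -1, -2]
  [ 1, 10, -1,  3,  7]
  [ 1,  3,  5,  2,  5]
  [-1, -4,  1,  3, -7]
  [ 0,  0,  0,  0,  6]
x^5 - 30*x^4 + 360*x^3 - 2160*x^2 + 6480*x - 7776

Expanding det(x·I − A) (e.g. by cofactor expansion or by noting that A is similar to its Jordan form J, which has the same characteristic polynomial as A) gives
  χ_A(x) = x^5 - 30*x^4 + 360*x^3 - 2160*x^2 + 6480*x - 7776
which factors as (x - 6)^5. The eigenvalues (with algebraic multiplicities) are λ = 6 with multiplicity 5.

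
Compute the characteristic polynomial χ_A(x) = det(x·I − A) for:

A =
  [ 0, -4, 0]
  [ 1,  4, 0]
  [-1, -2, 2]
x^3 - 6*x^2 + 12*x - 8

Expanding det(x·I − A) (e.g. by cofactor expansion or by noting that A is similar to its Jordan form J, which has the same characteristic polynomial as A) gives
  χ_A(x) = x^3 - 6*x^2 + 12*x - 8
which factors as (x - 2)^3. The eigenvalues (with algebraic multiplicities) are λ = 2 with multiplicity 3.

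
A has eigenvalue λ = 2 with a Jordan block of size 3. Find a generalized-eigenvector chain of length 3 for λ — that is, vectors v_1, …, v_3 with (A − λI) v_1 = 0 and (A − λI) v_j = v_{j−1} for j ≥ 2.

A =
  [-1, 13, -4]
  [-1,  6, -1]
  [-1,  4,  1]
A Jordan chain for λ = 2 of length 3:
v_1 = (-3, -1, -1)ᵀ
v_2 = (13, 4, 4)ᵀ
v_3 = (0, 1, 0)ᵀ

Let N = A − (2)·I. We want v_3 with N^3 v_3 = 0 but N^2 v_3 ≠ 0; then v_{j-1} := N · v_j for j = 3, …, 2.

Pick v_3 = (0, 1, 0)ᵀ.
Then v_2 = N · v_3 = (13, 4, 4)ᵀ.
Then v_1 = N · v_2 = (-3, -1, -1)ᵀ.

Sanity check: (A − (2)·I) v_1 = (0, 0, 0)ᵀ = 0. ✓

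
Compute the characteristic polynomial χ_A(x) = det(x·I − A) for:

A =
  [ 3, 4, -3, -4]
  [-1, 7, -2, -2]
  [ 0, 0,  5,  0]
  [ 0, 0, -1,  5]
x^4 - 20*x^3 + 150*x^2 - 500*x + 625

Expanding det(x·I − A) (e.g. by cofactor expansion or by noting that A is similar to its Jordan form J, which has the same characteristic polynomial as A) gives
  χ_A(x) = x^4 - 20*x^3 + 150*x^2 - 500*x + 625
which factors as (x - 5)^4. The eigenvalues (with algebraic multiplicities) are λ = 5 with multiplicity 4.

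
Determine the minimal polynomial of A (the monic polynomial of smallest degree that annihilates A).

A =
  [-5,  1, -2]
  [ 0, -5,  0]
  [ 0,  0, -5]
x^2 + 10*x + 25

The characteristic polynomial is χ_A(x) = (x + 5)^3, so the eigenvalues are known. The minimal polynomial is
  m_A(x) = Π_λ (x − λ)^{k_λ}
where k_λ is the size of the *largest* Jordan block for λ (equivalently, the smallest k with (A − λI)^k v = 0 for every generalised eigenvector v of λ).

  λ = -5: largest Jordan block has size 2, contributing (x + 5)^2

So m_A(x) = (x + 5)^2 = x^2 + 10*x + 25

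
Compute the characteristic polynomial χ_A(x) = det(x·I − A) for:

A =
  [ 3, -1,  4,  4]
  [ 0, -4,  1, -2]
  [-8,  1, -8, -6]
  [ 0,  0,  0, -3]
x^4 + 12*x^3 + 54*x^2 + 108*x + 81

Expanding det(x·I − A) (e.g. by cofactor expansion or by noting that A is similar to its Jordan form J, which has the same characteristic polynomial as A) gives
  χ_A(x) = x^4 + 12*x^3 + 54*x^2 + 108*x + 81
which factors as (x + 3)^4. The eigenvalues (with algebraic multiplicities) are λ = -3 with multiplicity 4.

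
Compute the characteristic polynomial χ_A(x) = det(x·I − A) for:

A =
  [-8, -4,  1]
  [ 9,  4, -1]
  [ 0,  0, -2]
x^3 + 6*x^2 + 12*x + 8

Expanding det(x·I − A) (e.g. by cofactor expansion or by noting that A is similar to its Jordan form J, which has the same characteristic polynomial as A) gives
  χ_A(x) = x^3 + 6*x^2 + 12*x + 8
which factors as (x + 2)^3. The eigenvalues (with algebraic multiplicities) are λ = -2 with multiplicity 3.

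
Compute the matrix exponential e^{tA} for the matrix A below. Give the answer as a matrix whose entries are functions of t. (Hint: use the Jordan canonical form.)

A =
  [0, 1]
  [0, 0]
e^{tA} =
  [1, t]
  [0, 1]

Strategy: write A = P · J · P⁻¹ where J is a Jordan canonical form, so e^{tA} = P · e^{tJ} · P⁻¹, and e^{tJ} can be computed block-by-block.

A has Jordan form
J =
  [0, 1]
  [0, 0]
(up to reordering of blocks).

Per-block formulas:
  For a 2×2 Jordan block J_2(0): exp(t · J_2(0)) = e^(0t)·(I + t·N), where N is the 2×2 nilpotent shift.

After assembling e^{tJ} and conjugating by P, we get:

e^{tA} =
  [1, t]
  [0, 1]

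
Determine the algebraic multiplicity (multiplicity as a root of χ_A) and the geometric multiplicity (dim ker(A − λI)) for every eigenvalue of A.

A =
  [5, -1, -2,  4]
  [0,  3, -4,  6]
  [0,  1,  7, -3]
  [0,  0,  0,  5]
λ = 5: alg = 4, geom = 2

Step 1 — factor the characteristic polynomial to read off the algebraic multiplicities:
  χ_A(x) = (x - 5)^4

Step 2 — compute geometric multiplicities via the rank-nullity identity g(λ) = n − rank(A − λI):
  rank(A − (5)·I) = 2, so dim ker(A − (5)·I) = n − 2 = 2

Summary:
  λ = 5: algebraic multiplicity = 4, geometric multiplicity = 2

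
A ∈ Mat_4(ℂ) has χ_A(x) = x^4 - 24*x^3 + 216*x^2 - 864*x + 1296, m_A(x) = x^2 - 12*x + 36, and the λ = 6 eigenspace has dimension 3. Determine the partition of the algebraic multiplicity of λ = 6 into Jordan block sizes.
Block sizes for λ = 6: [2, 1, 1]

Step 1 — from the characteristic polynomial, algebraic multiplicity of λ = 6 is 4. From dim ker(A − (6)·I) = 3, there are exactly 3 Jordan blocks for λ = 6.
Step 2 — from the minimal polynomial, the factor (x − 6)^2 tells us the largest block for λ = 6 has size 2.
Step 3 — with total size 4, 3 blocks, and largest block 2, the block sizes (in nonincreasing order) are [2, 1, 1].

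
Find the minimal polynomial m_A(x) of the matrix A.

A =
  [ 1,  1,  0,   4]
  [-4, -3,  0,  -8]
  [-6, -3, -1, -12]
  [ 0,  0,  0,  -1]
x^2 + 2*x + 1

The characteristic polynomial is χ_A(x) = (x + 1)^4, so the eigenvalues are known. The minimal polynomial is
  m_A(x) = Π_λ (x − λ)^{k_λ}
where k_λ is the size of the *largest* Jordan block for λ (equivalently, the smallest k with (A − λI)^k v = 0 for every generalised eigenvector v of λ).

  λ = -1: largest Jordan block has size 2, contributing (x + 1)^2

So m_A(x) = (x + 1)^2 = x^2 + 2*x + 1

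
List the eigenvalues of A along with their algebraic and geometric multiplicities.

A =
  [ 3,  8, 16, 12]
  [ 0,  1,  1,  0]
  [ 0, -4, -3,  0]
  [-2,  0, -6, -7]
λ = -3: alg = 1, geom = 1; λ = -1: alg = 3, geom = 2

Step 1 — factor the characteristic polynomial to read off the algebraic multiplicities:
  χ_A(x) = (x + 1)^3*(x + 3)

Step 2 — compute geometric multiplicities via the rank-nullity identity g(λ) = n − rank(A − λI):
  rank(A − (-3)·I) = 3, so dim ker(A − (-3)·I) = n − 3 = 1
  rank(A − (-1)·I) = 2, so dim ker(A − (-1)·I) = n − 2 = 2

Summary:
  λ = -3: algebraic multiplicity = 1, geometric multiplicity = 1
  λ = -1: algebraic multiplicity = 3, geometric multiplicity = 2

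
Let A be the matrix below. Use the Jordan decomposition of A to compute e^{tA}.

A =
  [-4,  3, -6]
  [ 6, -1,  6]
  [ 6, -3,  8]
e^{tA} =
  [-exp(2*t) + 2*exp(-t), exp(2*t) - exp(-t), -2*exp(2*t) + 2*exp(-t)]
  [2*exp(2*t) - 2*exp(-t), exp(-t), 2*exp(2*t) - 2*exp(-t)]
  [2*exp(2*t) - 2*exp(-t), -exp(2*t) + exp(-t), 3*exp(2*t) - 2*exp(-t)]

Strategy: write A = P · J · P⁻¹ where J is a Jordan canonical form, so e^{tA} = P · e^{tJ} · P⁻¹, and e^{tJ} can be computed block-by-block.

A has Jordan form
J =
  [-1, 0, 0]
  [ 0, 2, 0]
  [ 0, 0, 2]
(up to reordering of blocks).

Per-block formulas:
  For a 1×1 block at λ = -1: exp(t · [-1]) = [e^(-1t)].
  For a 1×1 block at λ = 2: exp(t · [2]) = [e^(2t)].

After assembling e^{tJ} and conjugating by P, we get:

e^{tA} =
  [-exp(2*t) + 2*exp(-t), exp(2*t) - exp(-t), -2*exp(2*t) + 2*exp(-t)]
  [2*exp(2*t) - 2*exp(-t), exp(-t), 2*exp(2*t) - 2*exp(-t)]
  [2*exp(2*t) - 2*exp(-t), -exp(2*t) + exp(-t), 3*exp(2*t) - 2*exp(-t)]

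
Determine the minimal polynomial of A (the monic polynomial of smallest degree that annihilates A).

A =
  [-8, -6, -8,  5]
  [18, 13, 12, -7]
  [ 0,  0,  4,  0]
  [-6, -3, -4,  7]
x^3 - 12*x^2 + 48*x - 64

The characteristic polynomial is χ_A(x) = (x - 4)^4, so the eigenvalues are known. The minimal polynomial is
  m_A(x) = Π_λ (x − λ)^{k_λ}
where k_λ is the size of the *largest* Jordan block for λ (equivalently, the smallest k with (A − λI)^k v = 0 for every generalised eigenvector v of λ).

  λ = 4: largest Jordan block has size 3, contributing (x − 4)^3

So m_A(x) = (x - 4)^3 = x^3 - 12*x^2 + 48*x - 64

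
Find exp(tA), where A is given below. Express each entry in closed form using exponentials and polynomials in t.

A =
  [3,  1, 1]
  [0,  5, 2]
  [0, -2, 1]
e^{tA} =
  [exp(3*t), t*exp(3*t), t*exp(3*t)]
  [0, 2*t*exp(3*t) + exp(3*t), 2*t*exp(3*t)]
  [0, -2*t*exp(3*t), -2*t*exp(3*t) + exp(3*t)]

Strategy: write A = P · J · P⁻¹ where J is a Jordan canonical form, so e^{tA} = P · e^{tJ} · P⁻¹, and e^{tJ} can be computed block-by-block.

A has Jordan form
J =
  [3, 1, 0]
  [0, 3, 0]
  [0, 0, 3]
(up to reordering of blocks).

Per-block formulas:
  For a 2×2 Jordan block J_2(3): exp(t · J_2(3)) = e^(3t)·(I + t·N), where N is the 2×2 nilpotent shift.
  For a 1×1 block at λ = 3: exp(t · [3]) = [e^(3t)].

After assembling e^{tJ} and conjugating by P, we get:

e^{tA} =
  [exp(3*t), t*exp(3*t), t*exp(3*t)]
  [0, 2*t*exp(3*t) + exp(3*t), 2*t*exp(3*t)]
  [0, -2*t*exp(3*t), -2*t*exp(3*t) + exp(3*t)]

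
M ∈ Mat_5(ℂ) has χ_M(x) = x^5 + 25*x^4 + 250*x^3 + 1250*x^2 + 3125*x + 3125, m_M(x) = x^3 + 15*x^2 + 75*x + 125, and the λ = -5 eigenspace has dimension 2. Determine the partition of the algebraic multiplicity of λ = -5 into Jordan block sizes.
Block sizes for λ = -5: [3, 2]

Step 1 — from the characteristic polynomial, algebraic multiplicity of λ = -5 is 5. From dim ker(M − (-5)·I) = 2, there are exactly 2 Jordan blocks for λ = -5.
Step 2 — from the minimal polynomial, the factor (x + 5)^3 tells us the largest block for λ = -5 has size 3.
Step 3 — with total size 5, 2 blocks, and largest block 3, the block sizes (in nonincreasing order) are [3, 2].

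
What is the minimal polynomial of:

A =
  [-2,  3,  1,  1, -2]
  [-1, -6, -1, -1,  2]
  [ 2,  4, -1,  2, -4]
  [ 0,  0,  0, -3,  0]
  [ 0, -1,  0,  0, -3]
x^3 + 9*x^2 + 27*x + 27

The characteristic polynomial is χ_A(x) = (x + 3)^5, so the eigenvalues are known. The minimal polynomial is
  m_A(x) = Π_λ (x − λ)^{k_λ}
where k_λ is the size of the *largest* Jordan block for λ (equivalently, the smallest k with (A − λI)^k v = 0 for every generalised eigenvector v of λ).

  λ = -3: largest Jordan block has size 3, contributing (x + 3)^3

So m_A(x) = (x + 3)^3 = x^3 + 9*x^2 + 27*x + 27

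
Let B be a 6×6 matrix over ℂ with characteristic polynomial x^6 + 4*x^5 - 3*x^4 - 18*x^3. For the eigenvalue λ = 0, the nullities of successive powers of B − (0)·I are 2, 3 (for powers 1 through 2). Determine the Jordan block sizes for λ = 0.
Block sizes for λ = 0: [2, 1]

From the dimensions of kernels of powers, the number of Jordan blocks of size at least j is d_j − d_{j−1} where d_j = dim ker(N^j) (with d_0 = 0). Computing the differences gives [2, 1].
The number of blocks of size exactly k is (#blocks of size ≥ k) − (#blocks of size ≥ k + 1), so the partition is: 1 block(s) of size 1, 1 block(s) of size 2.
In nonincreasing order the block sizes are [2, 1].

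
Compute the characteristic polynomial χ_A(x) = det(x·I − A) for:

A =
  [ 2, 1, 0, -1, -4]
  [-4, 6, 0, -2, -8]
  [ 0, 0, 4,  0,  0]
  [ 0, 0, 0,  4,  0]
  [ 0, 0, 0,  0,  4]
x^5 - 20*x^4 + 160*x^3 - 640*x^2 + 1280*x - 1024

Expanding det(x·I − A) (e.g. by cofactor expansion or by noting that A is similar to its Jordan form J, which has the same characteristic polynomial as A) gives
  χ_A(x) = x^5 - 20*x^4 + 160*x^3 - 640*x^2 + 1280*x - 1024
which factors as (x - 4)^5. The eigenvalues (with algebraic multiplicities) are λ = 4 with multiplicity 5.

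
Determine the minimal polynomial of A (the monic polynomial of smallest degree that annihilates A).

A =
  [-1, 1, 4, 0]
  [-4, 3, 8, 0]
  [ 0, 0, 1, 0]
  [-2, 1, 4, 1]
x^2 - 2*x + 1

The characteristic polynomial is χ_A(x) = (x - 1)^4, so the eigenvalues are known. The minimal polynomial is
  m_A(x) = Π_λ (x − λ)^{k_λ}
where k_λ is the size of the *largest* Jordan block for λ (equivalently, the smallest k with (A − λI)^k v = 0 for every generalised eigenvector v of λ).

  λ = 1: largest Jordan block has size 2, contributing (x − 1)^2

So m_A(x) = (x - 1)^2 = x^2 - 2*x + 1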